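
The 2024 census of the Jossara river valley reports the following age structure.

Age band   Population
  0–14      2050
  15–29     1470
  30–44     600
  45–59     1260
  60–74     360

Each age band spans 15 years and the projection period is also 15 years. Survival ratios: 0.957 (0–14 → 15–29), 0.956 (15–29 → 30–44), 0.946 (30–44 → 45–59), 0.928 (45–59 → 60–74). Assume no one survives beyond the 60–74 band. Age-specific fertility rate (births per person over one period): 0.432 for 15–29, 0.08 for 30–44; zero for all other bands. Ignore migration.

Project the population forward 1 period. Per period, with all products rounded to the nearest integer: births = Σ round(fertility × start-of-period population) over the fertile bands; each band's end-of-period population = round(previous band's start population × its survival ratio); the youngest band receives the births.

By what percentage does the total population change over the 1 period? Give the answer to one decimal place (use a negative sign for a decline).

Period 1.
Births: 1470 * 0.432 = 635  |  600 * 0.08 = 48 ⇒ total 683
15–29: 2050 * 0.957 = 1962
30–44: 1470 * 0.956 = 1405
45–59: 600 * 0.946 = 568
60–74: 1260 * 0.928 = 1169
Population now: 0–14=683, 15–29=1962, 30–44=1405, 45–59=568, 60–74=1169
Total: 5740 → 5787; change = 47; percentage change = 0.8%

0.8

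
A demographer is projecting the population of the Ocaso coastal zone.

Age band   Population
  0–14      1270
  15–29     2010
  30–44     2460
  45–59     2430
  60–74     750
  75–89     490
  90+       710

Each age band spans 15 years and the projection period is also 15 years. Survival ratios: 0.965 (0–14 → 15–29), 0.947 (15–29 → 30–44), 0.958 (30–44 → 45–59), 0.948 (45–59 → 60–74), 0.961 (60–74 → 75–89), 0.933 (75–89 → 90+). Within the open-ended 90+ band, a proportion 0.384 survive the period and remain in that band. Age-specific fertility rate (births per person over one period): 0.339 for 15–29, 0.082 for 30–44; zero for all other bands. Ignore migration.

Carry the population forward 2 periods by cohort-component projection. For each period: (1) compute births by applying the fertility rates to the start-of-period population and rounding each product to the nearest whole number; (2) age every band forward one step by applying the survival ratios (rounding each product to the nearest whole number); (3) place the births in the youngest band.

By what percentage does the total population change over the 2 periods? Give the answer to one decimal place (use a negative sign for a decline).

[period 1]
Births: 2010 × 0.339 = 681  |  2460 × 0.082 = 202 — total 883
15–29: 1270 × 0.965 = 1226
30–44: 2010 × 0.947 = 1903
45–59: 2460 × 0.958 = 2357
60–74: 2430 × 0.948 = 2304
75–89: 750 × 0.961 = 721
90+: 490 × 0.933 + 710 × 0.384 = 457 + 273 = 730
End of period: [883, 1226, 1903, 2357, 2304, 721, 730]
[period 2]
Births: 1226 × 0.339 = 416  |  1903 × 0.082 = 156 — total 572
15–29: 883 × 0.965 = 852
30–44: 1226 × 0.947 = 1161
45–59: 1903 × 0.958 = 1823
60–74: 2357 × 0.948 = 2234
75–89: 2304 × 0.961 = 2214
90+: 721 × 0.933 + 730 × 0.384 = 673 + 280 = 953
End of period: [572, 852, 1161, 1823, 2234, 2214, 953]
Total: 10120 → 9809; change = -311; percentage change = -3.1%

-3.1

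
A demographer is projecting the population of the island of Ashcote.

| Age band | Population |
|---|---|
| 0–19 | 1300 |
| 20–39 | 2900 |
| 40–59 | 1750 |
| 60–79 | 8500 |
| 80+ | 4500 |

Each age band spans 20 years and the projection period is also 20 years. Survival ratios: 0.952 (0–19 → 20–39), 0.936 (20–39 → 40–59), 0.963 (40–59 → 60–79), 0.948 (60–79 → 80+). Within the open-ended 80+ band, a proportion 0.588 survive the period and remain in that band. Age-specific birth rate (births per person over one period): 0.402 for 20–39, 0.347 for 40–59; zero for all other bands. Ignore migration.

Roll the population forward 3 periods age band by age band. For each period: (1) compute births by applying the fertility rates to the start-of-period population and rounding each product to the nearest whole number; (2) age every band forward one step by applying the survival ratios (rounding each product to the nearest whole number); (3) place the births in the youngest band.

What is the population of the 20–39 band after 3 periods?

1371

Numbering the bands 1..5 from youngest to oldest:
[period 1]
Births: 2900 × 0.402 = 1166, 1750 × 0.347 = 607 → total 1773
Band 2: 1300 × 0.952 = 1238
Band 3: 2900 × 0.936 = 2714
Band 4: 1750 × 0.963 = 1685
Band 5: 8500 × 0.948 + 4500 × 0.588 = 8058 + 2646 = 10704
Giving 1773 / 1238 / 2714 / 1685 / 10704.
[period 2]
Births: 1238 × 0.402 = 498, 2714 × 0.347 = 942 → total 1440
Band 2: 1773 × 0.952 = 1688
Band 3: 1238 × 0.936 = 1159
Band 4: 2714 × 0.963 = 2614
Band 5: 1685 × 0.948 + 10704 × 0.588 = 1597 + 6294 = 7891
Giving 1440 / 1688 / 1159 / 2614 / 7891.
[period 3]
Births: 1688 × 0.402 = 679, 1159 × 0.347 = 402 → total 1081
Band 2: 1440 × 0.952 = 1371
Band 3: 1688 × 0.936 = 1580
Band 4: 1159 × 0.963 = 1116
Band 5: 2614 × 0.948 + 7891 × 0.588 = 2478 + 4640 = 7118
Giving 1081 / 1371 / 1580 / 1116 / 7118.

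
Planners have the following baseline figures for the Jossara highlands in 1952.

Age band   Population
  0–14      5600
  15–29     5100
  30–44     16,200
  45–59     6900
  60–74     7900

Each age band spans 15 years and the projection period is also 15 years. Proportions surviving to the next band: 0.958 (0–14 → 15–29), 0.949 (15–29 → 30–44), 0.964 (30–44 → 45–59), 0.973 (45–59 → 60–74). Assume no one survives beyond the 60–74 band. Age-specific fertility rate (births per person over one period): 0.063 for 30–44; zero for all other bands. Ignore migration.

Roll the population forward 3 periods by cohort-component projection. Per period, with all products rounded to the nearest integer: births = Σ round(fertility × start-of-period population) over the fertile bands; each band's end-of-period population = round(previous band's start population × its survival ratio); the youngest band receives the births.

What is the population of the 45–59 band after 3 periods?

(Bands numbered youngest = 1 to oldest = 5.)
Period 1:
Births: 16200 * 0.063 = 1021
Band 2: 5600 * 0.958 = 5365
Band 3: 5100 * 0.949 = 4840
Band 4: 16200 * 0.964 = 15617
Band 5: 6900 * 0.973 = 6714
End of period: [1021, 5365, 4840, 15617, 6714]
Period 2:
Births: 4840 * 0.063 = 305
Band 2: 1021 * 0.958 = 978
Band 3: 5365 * 0.949 = 5091
Band 4: 4840 * 0.964 = 4666
Band 5: 15617 * 0.973 = 15195
End of period: [305, 978, 5091, 4666, 15195]
Period 3:
Births: 5091 * 0.063 = 321
Band 2: 305 * 0.958 = 292
Band 3: 978 * 0.949 = 928
Band 4: 5091 * 0.964 = 4908
Band 5: 4666 * 0.973 = 4540
End of period: [321, 292, 928, 4908, 4540]

4908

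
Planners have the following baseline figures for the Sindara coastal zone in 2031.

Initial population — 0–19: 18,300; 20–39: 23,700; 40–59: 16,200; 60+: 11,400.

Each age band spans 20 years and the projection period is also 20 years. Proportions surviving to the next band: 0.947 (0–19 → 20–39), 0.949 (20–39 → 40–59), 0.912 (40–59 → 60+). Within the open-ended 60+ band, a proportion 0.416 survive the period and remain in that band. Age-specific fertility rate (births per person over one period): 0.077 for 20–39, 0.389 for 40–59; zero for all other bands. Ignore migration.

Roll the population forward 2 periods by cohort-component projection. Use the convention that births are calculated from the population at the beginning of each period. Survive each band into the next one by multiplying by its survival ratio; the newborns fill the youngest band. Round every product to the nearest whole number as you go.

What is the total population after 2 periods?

62856

After projecting period 1:
Births: 23700 × 0.077 = 1825  |  16200 × 0.389 = 6302 ⇒ total 8127
20–39: 18300 × 0.947 = 17330
40–59: 23700 × 0.949 = 22491
60+: 16200 × 0.912 + 11400 × 0.416 = 14774 + 4742 = 19516
→ [8127, 17330, 22491, 19516]
After projecting period 2:
Births: 17330 × 0.077 = 1334  |  22491 × 0.389 = 8749 ⇒ total 10083
20–39: 8127 × 0.947 = 7696
40–59: 17330 × 0.949 = 16446
60+: 22491 × 0.912 + 19516 × 0.416 = 20512 + 8119 = 28631
→ [10083, 7696, 16446, 28631]
Total after period 2: 10083 + 7696 + 16446 + 28631 = 62856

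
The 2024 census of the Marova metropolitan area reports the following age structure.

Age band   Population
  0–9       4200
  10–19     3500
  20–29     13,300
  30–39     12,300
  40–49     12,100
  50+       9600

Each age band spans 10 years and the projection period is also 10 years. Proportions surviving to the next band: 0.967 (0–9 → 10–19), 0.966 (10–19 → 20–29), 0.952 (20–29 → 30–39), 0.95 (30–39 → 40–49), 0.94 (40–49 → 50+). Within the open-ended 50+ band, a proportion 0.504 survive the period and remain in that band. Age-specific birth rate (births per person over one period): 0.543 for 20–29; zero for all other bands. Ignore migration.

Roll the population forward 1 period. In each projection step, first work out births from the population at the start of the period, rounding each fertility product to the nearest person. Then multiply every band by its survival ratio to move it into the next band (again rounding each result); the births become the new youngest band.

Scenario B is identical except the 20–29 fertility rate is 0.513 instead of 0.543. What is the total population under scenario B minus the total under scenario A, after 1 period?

Let band 1 be 0–9 through band 6 = 50+.
Period 1:
Births: 13300 * 0.543 = 7222
Band 2: 4200 * 0.967 = 4061
Band 3: 3500 * 0.966 = 3381
Band 4: 13300 * 0.952 = 12662
Band 5: 12300 * 0.95 = 11685
Band 6: 12100 * 0.94 + 9600 * 0.504 = 11374 + 4838 = 16212
End of period: [7222, 4061, 3381, 12662, 11685, 16212]
Scenario A total after 1 period: 55223
Scenario B projection —
Period 1:
Births: 13300 * 0.513 = 6823
Band 2: 4200 * 0.967 = 4061
Band 3: 3500 * 0.966 = 3381
Band 4: 13300 * 0.952 = 12662
Band 5: 12300 * 0.95 = 11685
Band 6: 12100 * 0.94 + 9600 * 0.504 = 11374 + 4838 = 16212
End of period: [6823, 4061, 3381, 12662, 11685, 16212]
Scenario B total after 1 period: 54824
Difference B − A = 54824 − 55223 = -399

-399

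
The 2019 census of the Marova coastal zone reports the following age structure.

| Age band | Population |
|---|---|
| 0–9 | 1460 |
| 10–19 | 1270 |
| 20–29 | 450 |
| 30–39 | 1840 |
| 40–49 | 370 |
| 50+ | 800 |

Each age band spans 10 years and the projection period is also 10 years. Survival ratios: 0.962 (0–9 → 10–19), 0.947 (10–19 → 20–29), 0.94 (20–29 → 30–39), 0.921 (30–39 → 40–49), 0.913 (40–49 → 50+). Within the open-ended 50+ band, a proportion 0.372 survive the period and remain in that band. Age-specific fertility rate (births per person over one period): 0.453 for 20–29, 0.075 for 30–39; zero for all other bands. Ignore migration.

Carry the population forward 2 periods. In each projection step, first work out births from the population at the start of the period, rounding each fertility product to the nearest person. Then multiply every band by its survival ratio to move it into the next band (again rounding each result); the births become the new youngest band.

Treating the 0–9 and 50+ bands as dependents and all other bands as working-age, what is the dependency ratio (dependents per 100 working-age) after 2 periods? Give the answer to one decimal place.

— Period 1 —
Births: 450 × 0.453 = 204, 1840 × 0.075 = 138 — total 342
10–19: 1460 × 0.962 = 1405
20–29: 1270 × 0.947 = 1203
30–39: 450 × 0.94 = 423
40–49: 1840 × 0.921 = 1695
50+: 370 × 0.913 + 800 × 0.372 = 338 + 298 = 636
Giving 342 / 1405 / 1203 / 423 / 1695 / 636.
— Period 2 —
Births: 1203 × 0.453 = 545, 423 × 0.075 = 32 — total 577
10–19: 342 × 0.962 = 329
20–29: 1405 × 0.947 = 1331
30–39: 1203 × 0.94 = 1131
40–49: 423 × 0.921 = 390
50+: 1695 × 0.913 + 636 × 0.372 = 1548 + 237 = 1785
Giving 577 / 329 / 1331 / 1131 / 390 / 1785.
Dependents (band 0–9 + band 50+) = 577 + 1785 = 2362; working-age = 3181; ratio = 2362/3181 × 100 = 74.3

74.3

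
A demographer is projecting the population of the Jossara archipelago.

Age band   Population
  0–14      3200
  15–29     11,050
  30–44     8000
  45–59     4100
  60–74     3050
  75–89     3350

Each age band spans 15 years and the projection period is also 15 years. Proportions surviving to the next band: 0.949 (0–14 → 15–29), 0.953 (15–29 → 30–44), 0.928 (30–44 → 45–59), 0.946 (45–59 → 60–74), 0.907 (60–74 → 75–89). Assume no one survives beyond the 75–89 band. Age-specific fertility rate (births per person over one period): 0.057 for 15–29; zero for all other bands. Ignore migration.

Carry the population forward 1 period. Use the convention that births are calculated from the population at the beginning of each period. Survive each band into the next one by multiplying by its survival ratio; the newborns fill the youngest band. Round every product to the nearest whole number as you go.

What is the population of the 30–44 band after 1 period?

10531

(Bands numbered youngest = 1 to oldest = 6.)
— Period 1 —
Births: 11050 × 0.057 = 630
Band 2: 3200 × 0.949 = 3037
Band 3: 11050 × 0.953 = 10531
Band 4: 8000 × 0.928 = 7424
Band 5: 4100 × 0.946 = 3879
Band 6: 3050 × 0.907 = 2766
End of period: [630, 3037, 10531, 7424, 3879, 2766]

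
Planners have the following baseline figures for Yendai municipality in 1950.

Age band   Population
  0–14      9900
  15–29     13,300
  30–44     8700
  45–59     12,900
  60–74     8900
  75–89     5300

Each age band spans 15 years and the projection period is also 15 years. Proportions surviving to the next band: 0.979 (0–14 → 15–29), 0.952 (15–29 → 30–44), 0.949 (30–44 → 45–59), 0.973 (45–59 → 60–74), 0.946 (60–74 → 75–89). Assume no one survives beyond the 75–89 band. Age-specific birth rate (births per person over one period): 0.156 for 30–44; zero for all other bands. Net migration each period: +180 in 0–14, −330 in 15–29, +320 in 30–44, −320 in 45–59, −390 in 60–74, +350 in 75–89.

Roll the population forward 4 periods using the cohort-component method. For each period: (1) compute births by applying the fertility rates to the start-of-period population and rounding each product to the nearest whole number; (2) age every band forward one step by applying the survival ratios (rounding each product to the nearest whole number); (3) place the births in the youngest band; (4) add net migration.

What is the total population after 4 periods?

Numbering the groups 1..6 from youngest to oldest:
Period 1:
Births: 8700 * 0.156 = 1357
Group 2: 9900 * 0.979 = 9692
Group 3: 13300 * 0.952 = 12662
Group 4: 8700 * 0.949 = 8256
Group 5: 12900 * 0.973 = 12552
Group 6: 8900 * 0.946 = 8419
Net migration: Group 1 + 180 → 1537; Group 2 − 330 → 9362; Group 3 + 320 → 12982; Group 4 − 320 → 7936; Group 5 − 390 → 12162; Group 6 + 350 → 8769
Population now: 0–14=1537, 15–29=9362, 30–44=12982, 45–59=7936, 60–74=12162, 75–89=8769
Period 2:
Births: 12982 * 0.156 = 2025
Group 2: 1537 * 0.979 = 1505
Group 3: 9362 * 0.952 = 8913
Group 4: 12982 * 0.949 = 12320
Group 5: 7936 * 0.973 = 7722
Group 6: 12162 * 0.946 = 11505
Net migration: Group 1 + 180 → 2205; Group 2 − 330 → 1175; Group 3 + 320 → 9233; Group 4 − 320 → 12000; Group 5 − 390 → 7332; Group 6 + 350 → 11855
Population now: 0–14=2205, 15–29=1175, 30–44=9233, 45–59=12000, 60–74=7332, 75–89=11855
Period 3:
Births: 9233 * 0.156 = 1440
Group 2: 2205 * 0.979 = 2159
Group 3: 1175 * 0.952 = 1119
Group 4: 9233 * 0.949 = 8762
Group 5: 12000 * 0.973 = 11676
Group 6: 7332 * 0.946 = 6936
Net migration: Group 1 + 180 → 1620; Group 2 − 330 → 1829; Group 3 + 320 → 1439; Group 4 − 320 → 8442; Group 5 − 390 → 11286; Group 6 + 350 → 7286
Population now: 0–14=1620, 15–29=1829, 30–44=1439, 45–59=8442, 60–74=11286, 75–89=7286
Period 4:
Births: 1439 * 0.156 = 224
Group 2: 1620 * 0.979 = 1586
Group 3: 1829 * 0.952 = 1741
Group 4: 1439 * 0.949 = 1366
Group 5: 8442 * 0.973 = 8214
Group 6: 11286 * 0.946 = 10677
Net migration: Group 1 + 180 → 404; Group 2 − 330 → 1256; Group 3 + 320 → 2061; Group 4 − 320 → 1046; Group 5 − 390 → 7824; Group 6 + 350 → 11027
Population now: 0–14=404, 15–29=1256, 30–44=2061, 45–59=1046, 60–74=7824, 75–89=11027
Total after period 4: 404 + 1256 + 2061 + 1046 + 7824 + 11027 = 23618

23618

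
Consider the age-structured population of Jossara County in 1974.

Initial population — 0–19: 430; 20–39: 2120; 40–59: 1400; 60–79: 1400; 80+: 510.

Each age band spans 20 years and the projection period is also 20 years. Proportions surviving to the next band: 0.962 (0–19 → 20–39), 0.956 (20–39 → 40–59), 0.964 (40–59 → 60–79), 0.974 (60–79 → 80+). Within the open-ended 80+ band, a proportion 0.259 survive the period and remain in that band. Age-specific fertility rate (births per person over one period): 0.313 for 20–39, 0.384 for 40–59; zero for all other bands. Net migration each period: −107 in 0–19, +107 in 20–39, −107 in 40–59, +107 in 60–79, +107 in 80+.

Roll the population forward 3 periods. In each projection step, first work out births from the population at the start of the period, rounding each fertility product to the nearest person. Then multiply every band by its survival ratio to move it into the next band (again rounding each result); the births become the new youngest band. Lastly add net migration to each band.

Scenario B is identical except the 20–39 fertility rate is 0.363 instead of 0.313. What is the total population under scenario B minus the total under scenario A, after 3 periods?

[period 1]
Births: 2120 * 0.313 = 664 ; 1400 * 0.384 = 538 — total 1202
20–39: 430 * 0.962 = 414
40–59: 2120 * 0.956 = 2027
60–79: 1400 * 0.964 = 1350
80+: 1400 * 0.974 + 510 * 0.259 = 1364 + 132 = 1496
Net migration: 0–19 − 107 → 1095; 20–39 + 107 → 521; 40–59 − 107 → 1920; 60–79 + 107 → 1457; 80+ + 107 → 1603
End of period: [1095, 521, 1920, 1457, 1603]
[period 2]
Births: 521 * 0.313 = 163 ; 1920 * 0.384 = 737 — total 900
20–39: 1095 * 0.962 = 1053
40–59: 521 * 0.956 = 498
60–79: 1920 * 0.964 = 1851
80+: 1457 * 0.974 + 1603 * 0.259 = 1419 + 415 = 1834
Net migration: 0–19 − 107 → 793; 20–39 + 107 → 1160; 40–59 − 107 → 391; 60–79 + 107 → 1958; 80+ + 107 → 1941
End of period: [793, 1160, 391, 1958, 1941]
[period 3]
Births: 1160 * 0.313 = 363 ; 391 * 0.384 = 150 — total 513
20–39: 793 * 0.962 = 763
40–59: 1160 * 0.956 = 1109
60–79: 391 * 0.964 = 377
80+: 1958 * 0.974 + 1941 * 0.259 = 1907 + 503 = 2410
Net migration: 0–19 − 107 → 406; 20–39 + 107 → 870; 40–59 − 107 → 1002; 60–79 + 107 → 484; 80+ + 107 → 2517
End of period: [406, 870, 1002, 484, 2517]
Scenario A total after 3 periods: 5279
Scenario B projection —
[period 1]
Births: 2120 * 0.363 = 770 ; 1400 * 0.384 = 538 — total 1308
20–39: 430 * 0.962 = 414
40–59: 2120 * 0.956 = 2027
60–79: 1400 * 0.964 = 1350
80+: 1400 * 0.974 + 510 * 0.259 = 1364 + 132 = 1496
Net migration: 0–19 − 107 → 1201; 20–39 + 107 → 521; 40–59 − 107 → 1920; 60–79 + 107 → 1457; 80+ + 107 → 1603
End of period: [1201, 521, 1920, 1457, 1603]
[period 2]
Births: 521 * 0.363 = 189 ; 1920 * 0.384 = 737 — total 926
20–39: 1201 * 0.962 = 1155
40–59: 521 * 0.956 = 498
60–79: 1920 * 0.964 = 1851
80+: 1457 * 0.974 + 1603 * 0.259 = 1419 + 415 = 1834
Net migration: 0–19 − 107 → 819; 20–39 + 107 → 1262; 40–59 − 107 → 391; 60–79 + 107 → 1958; 80+ + 107 → 1941
End of period: [819, 1262, 391, 1958, 1941]
[period 3]
Births: 1262 * 0.363 = 458 ; 391 * 0.384 = 150 — total 608
20–39: 819 * 0.962 = 788
40–59: 1262 * 0.956 = 1206
60–79: 391 * 0.964 = 377
80+: 1958 * 0.974 + 1941 * 0.259 = 1907 + 503 = 2410
Net migration: 0–19 − 107 → 501; 20–39 + 107 → 895; 40–59 − 107 → 1099; 60–79 + 107 → 484; 80+ + 107 → 2517
End of period: [501, 895, 1099, 484, 2517]
Scenario B total after 3 periods: 5496
Difference B − A = 5496 − 5279 = 217

217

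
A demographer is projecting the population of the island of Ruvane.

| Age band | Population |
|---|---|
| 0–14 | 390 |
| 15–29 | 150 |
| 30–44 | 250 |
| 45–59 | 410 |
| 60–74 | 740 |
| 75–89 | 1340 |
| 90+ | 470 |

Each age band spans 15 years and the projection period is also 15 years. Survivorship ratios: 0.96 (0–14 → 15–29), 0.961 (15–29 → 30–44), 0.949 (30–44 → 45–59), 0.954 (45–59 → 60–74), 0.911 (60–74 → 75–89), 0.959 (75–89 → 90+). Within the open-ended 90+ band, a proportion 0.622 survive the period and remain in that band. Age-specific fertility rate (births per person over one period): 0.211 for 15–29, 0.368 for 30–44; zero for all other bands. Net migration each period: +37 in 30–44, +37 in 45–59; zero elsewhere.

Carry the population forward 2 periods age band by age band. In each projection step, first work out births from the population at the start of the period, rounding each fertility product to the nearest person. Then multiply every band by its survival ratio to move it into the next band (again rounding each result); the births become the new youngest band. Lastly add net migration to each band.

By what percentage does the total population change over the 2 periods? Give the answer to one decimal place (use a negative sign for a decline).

— Period 1 —
Births: 150 × 0.211 = 32 ; 250 × 0.368 = 92 ⇒ total 124
15–29: 390 × 0.96 = 374
30–44: 150 × 0.961 = 144
45–59: 250 × 0.949 = 237
60–74: 410 × 0.954 = 391
75–89: 740 × 0.911 = 674
90+: 1340 × 0.959 + 470 × 0.622 = 1285 + 292 = 1577
Net migration: 30–44 + 37 → 181; 45–59 + 37 → 274
→ [124, 374, 181, 274, 391, 674, 1577]
— Period 2 —
Births: 374 × 0.211 = 79 ; 181 × 0.368 = 67 ⇒ total 146
15–29: 124 × 0.96 = 119
30–44: 374 × 0.961 = 359
45–59: 181 × 0.949 = 172
60–74: 274 × 0.954 = 261
75–89: 391 × 0.911 = 356
90+: 674 × 0.959 + 1577 × 0.622 = 646 + 981 = 1627
Net migration: 30–44 + 37 → 396; 45–59 + 37 → 209
→ [146, 119, 396, 209, 261, 356, 1627]
Total: 3750 → 3114; change = -636; percentage change = -17.0%

-17.0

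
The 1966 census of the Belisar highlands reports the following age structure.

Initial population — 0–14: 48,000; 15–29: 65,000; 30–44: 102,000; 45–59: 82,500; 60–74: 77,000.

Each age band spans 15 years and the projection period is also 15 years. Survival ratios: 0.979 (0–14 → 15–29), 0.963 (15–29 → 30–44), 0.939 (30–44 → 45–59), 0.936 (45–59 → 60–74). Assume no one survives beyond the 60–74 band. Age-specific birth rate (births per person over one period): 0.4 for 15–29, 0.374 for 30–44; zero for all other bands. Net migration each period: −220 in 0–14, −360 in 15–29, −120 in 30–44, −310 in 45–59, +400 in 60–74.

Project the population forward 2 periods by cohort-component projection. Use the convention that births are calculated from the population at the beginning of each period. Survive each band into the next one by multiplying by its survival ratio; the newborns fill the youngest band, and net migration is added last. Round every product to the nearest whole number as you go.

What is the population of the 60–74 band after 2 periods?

Period 1:
Births: 65000 * 0.4 = 26000 ; 102000 * 0.374 = 38148 → 64148
15–29: 48000 * 0.979 = 46992
30–44: 65000 * 0.963 = 62595
45–59: 102000 * 0.939 = 95778
60–74: 82500 * 0.936 = 77220
Net migration: 0–14 − 220 → 63928; 15–29 − 360 → 46632; 30–44 − 120 → 62475; 45–59 − 310 → 95468; 60–74 + 400 → 77620
End of period: [63928, 46632, 62475, 95468, 77620]
Period 2:
Births: 46632 * 0.4 = 18653 ; 62475 * 0.374 = 23366 → 42019
15–29: 63928 * 0.979 = 62586
30–44: 46632 * 0.963 = 44907
45–59: 62475 * 0.939 = 58664
60–74: 95468 * 0.936 = 89358
Net migration: 0–14 − 220 → 41799; 15–29 − 360 → 62226; 30–44 − 120 → 44787; 45–59 − 310 → 58354; 60–74 + 400 → 89758
End of period: [41799, 62226, 44787, 58354, 89758]

89758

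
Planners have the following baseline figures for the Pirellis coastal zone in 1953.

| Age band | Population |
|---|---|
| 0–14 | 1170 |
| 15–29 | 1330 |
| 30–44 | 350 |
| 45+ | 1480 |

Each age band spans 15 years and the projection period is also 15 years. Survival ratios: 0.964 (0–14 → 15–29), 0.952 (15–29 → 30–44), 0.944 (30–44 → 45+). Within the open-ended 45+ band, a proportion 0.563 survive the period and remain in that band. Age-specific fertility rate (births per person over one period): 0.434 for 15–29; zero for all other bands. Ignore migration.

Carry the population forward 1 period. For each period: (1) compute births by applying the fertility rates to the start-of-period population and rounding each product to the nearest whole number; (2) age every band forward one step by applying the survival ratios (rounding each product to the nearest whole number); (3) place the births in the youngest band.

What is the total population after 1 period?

4134

Period 1:
Births: 1330 × 0.434 = 577
15–29: 1170 × 0.964 = 1128
30–44: 1330 × 0.952 = 1266
45+: 350 × 0.944 + 1480 × 0.563 = 330 + 833 = 1163
Population now: 0–14=577, 15–29=1128, 30–44=1266, 45+=1163
Total after period 1: 577 + 1128 + 1266 + 1163 = 4134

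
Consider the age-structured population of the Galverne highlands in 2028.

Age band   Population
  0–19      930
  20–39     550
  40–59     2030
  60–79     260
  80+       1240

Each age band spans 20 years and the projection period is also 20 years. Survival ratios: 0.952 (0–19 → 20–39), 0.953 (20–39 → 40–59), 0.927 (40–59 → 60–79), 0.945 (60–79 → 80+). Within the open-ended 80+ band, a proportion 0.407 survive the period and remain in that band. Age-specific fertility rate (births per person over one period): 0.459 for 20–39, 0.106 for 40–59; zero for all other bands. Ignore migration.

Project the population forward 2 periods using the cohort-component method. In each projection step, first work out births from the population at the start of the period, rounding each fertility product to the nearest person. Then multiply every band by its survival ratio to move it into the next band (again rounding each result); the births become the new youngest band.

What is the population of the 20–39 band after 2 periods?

445

Numbering the groups 1..5 from youngest to oldest:
— Period 1 —
Births: 550 × 0.459 = 252 ; 2030 × 0.106 = 215 → total 467
Group 2: 930 × 0.952 = 885
Group 3: 550 × 0.953 = 524
Group 4: 2030 × 0.927 = 1882
Group 5: 260 × 0.945 + 1240 × 0.407 = 246 + 505 = 751
End of period: [467, 885, 524, 1882, 751]
— Period 2 —
Births: 885 × 0.459 = 406 ; 524 × 0.106 = 56 → total 462
Group 2: 467 × 0.952 = 445
Group 3: 885 × 0.953 = 843
Group 4: 524 × 0.927 = 486
Group 5: 1882 × 0.945 + 751 × 0.407 = 1778 + 306 = 2084
End of period: [462, 445, 843, 486, 2084]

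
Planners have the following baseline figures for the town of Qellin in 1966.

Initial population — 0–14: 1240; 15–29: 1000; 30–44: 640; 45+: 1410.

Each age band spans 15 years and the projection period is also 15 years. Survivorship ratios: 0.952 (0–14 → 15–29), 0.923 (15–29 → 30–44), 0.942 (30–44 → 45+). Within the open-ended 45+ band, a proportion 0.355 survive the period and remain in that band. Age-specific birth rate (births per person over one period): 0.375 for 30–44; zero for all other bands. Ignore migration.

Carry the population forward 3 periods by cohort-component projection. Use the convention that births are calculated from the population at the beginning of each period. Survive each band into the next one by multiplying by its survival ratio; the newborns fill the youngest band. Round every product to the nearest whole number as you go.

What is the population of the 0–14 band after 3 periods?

408

Let band 1 be 0–14 through band 4 = 45+.
Period 1.
Births: 640 × 0.375 = 240
Band 2: 1240 × 0.952 = 1180
Band 3: 1000 × 0.923 = 923
Band 4: 640 × 0.942 + 1410 × 0.355 = 603 + 501 = 1104
→ [240, 1180, 923, 1104]
Period 2.
Births: 923 × 0.375 = 346
Band 2: 240 × 0.952 = 228
Band 3: 1180 × 0.923 = 1089
Band 4: 923 × 0.942 + 1104 × 0.355 = 869 + 392 = 1261
→ [346, 228, 1089, 1261]
Period 3.
Births: 1089 × 0.375 = 408
Band 2: 346 × 0.952 = 329
Band 3: 228 × 0.923 = 210
Band 4: 1089 × 0.942 + 1261 × 0.355 = 1026 + 448 = 1474
→ [408, 329, 210, 1474]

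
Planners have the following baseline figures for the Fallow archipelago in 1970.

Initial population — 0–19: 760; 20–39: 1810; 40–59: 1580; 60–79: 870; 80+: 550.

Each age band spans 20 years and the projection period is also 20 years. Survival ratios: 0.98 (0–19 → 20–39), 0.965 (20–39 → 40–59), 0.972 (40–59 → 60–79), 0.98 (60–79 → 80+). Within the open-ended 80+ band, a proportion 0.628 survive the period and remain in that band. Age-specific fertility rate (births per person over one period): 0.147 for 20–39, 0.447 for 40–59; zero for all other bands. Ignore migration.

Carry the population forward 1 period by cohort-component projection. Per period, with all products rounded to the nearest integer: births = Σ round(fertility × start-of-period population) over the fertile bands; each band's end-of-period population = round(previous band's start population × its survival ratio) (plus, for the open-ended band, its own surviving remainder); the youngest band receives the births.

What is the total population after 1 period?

Numbering the bands 1..5 from youngest to oldest:
After projecting period 1:
Births: 1810 × 0.147 = 266, 1580 × 0.447 = 706 — total 972
Band 2: 760 × 0.98 = 745
Band 3: 1810 × 0.965 = 1747
Band 4: 1580 × 0.972 = 1536
Band 5: 870 × 0.98 + 550 × 0.628 = 853 + 345 = 1198
Giving 972 / 745 / 1747 / 1536 / 1198.
Total after period 1: 972 + 745 + 1747 + 1536 + 1198 = 6198

6198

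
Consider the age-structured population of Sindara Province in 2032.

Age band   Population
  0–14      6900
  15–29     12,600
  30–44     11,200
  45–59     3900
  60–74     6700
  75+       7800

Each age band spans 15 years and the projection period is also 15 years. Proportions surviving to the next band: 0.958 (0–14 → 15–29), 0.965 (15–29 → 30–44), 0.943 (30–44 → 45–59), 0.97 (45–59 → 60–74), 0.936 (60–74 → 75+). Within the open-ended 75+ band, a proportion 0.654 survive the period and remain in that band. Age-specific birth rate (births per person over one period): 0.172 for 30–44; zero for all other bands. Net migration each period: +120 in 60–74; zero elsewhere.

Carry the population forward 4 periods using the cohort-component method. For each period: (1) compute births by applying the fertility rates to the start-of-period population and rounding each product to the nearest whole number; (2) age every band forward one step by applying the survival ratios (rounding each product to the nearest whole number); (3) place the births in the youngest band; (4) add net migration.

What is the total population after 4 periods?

32536

Numbering the bands 1..6 from youngest to oldest:
After projecting period 1:
Births: 11200 * 0.172 = 1926
Band 2: 6900 * 0.958 = 6610
Band 3: 12600 * 0.965 = 12159
Band 4: 11200 * 0.943 = 10562
Band 5: 3900 * 0.97 = 3783
Band 6: 6700 * 0.936 + 7800 * 0.654 = 6271 + 5101 = 11372
Net migration: Band 5 + 120 → 3903
→ [1926, 6610, 12159, 10562, 3903, 11372]
After projecting period 2:
Births: 12159 * 0.172 = 2091
Band 2: 1926 * 0.958 = 1845
Band 3: 6610 * 0.965 = 6379
Band 4: 12159 * 0.943 = 11466
Band 5: 10562 * 0.97 = 10245
Band 6: 3903 * 0.936 + 11372 * 0.654 = 3653 + 7437 = 11090
Net migration: Band 5 + 120 → 10365
→ [2091, 1845, 6379, 11466, 10365, 11090]
After projecting period 3:
Births: 6379 * 0.172 = 1097
Band 2: 2091 * 0.958 = 2003
Band 3: 1845 * 0.965 = 1780
Band 4: 6379 * 0.943 = 6015
Band 5: 11466 * 0.97 = 11122
Band 6: 10365 * 0.936 + 11090 * 0.654 = 9702 + 7253 = 16955
Net migration: Band 5 + 120 → 11242
→ [1097, 2003, 1780, 6015, 11242, 16955]
After projecting period 4:
Births: 1780 * 0.172 = 306
Band 2: 1097 * 0.958 = 1051
Band 3: 2003 * 0.965 = 1933
Band 4: 1780 * 0.943 = 1679
Band 5: 6015 * 0.97 = 5835
Band 6: 11242 * 0.936 + 16955 * 0.654 = 10523 + 11089 = 21612
Net migration: Band 5 + 120 → 5955
→ [306, 1051, 1933, 1679, 5955, 21612]
Total after period 4: 306 + 1051 + 1933 + 1679 + 5955 + 21612 = 32536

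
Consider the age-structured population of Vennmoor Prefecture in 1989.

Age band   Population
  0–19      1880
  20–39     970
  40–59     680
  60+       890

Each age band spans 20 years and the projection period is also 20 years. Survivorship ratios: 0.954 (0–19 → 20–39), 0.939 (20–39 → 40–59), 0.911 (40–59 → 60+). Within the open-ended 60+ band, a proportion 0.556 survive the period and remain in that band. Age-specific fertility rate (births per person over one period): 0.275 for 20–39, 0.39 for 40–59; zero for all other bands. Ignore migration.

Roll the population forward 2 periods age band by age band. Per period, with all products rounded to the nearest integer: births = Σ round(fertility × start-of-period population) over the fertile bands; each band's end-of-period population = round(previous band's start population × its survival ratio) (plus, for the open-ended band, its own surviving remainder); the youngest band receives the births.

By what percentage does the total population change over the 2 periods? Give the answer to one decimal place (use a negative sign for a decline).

Period 1.
Births: 970 × 0.275 = 267, 680 × 0.39 = 265 — total 532
20–39: 1880 × 0.954 = 1794
40–59: 970 × 0.939 = 911
60+: 680 × 0.911 + 890 × 0.556 = 619 + 495 = 1114
Giving 532 / 1794 / 911 / 1114.
Period 2.
Births: 1794 × 0.275 = 493, 911 × 0.39 = 355 — total 848
20–39: 532 × 0.954 = 508
40–59: 1794 × 0.939 = 1685
60+: 911 × 0.911 + 1114 × 0.556 = 830 + 619 = 1449
Giving 848 / 508 / 1685 / 1449.
Total: 4420 → 4490; change = 70; percentage change = 1.6%

1.6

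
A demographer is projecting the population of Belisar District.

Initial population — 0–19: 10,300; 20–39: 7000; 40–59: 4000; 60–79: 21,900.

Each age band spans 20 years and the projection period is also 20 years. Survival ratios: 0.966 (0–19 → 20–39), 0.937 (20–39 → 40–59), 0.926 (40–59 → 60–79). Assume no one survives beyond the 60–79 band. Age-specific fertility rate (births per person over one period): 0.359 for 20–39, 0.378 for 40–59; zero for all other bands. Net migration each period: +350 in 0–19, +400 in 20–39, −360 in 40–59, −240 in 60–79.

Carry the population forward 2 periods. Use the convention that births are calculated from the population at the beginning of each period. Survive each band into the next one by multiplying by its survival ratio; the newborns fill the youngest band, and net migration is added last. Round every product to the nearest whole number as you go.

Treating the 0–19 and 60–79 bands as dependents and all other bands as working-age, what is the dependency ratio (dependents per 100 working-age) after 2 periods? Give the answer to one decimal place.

85.3

— Period 1 —
Births: 7000 * 0.359 = 2513  |  4000 * 0.378 = 1512 — total 4025
20–39: 10300 * 0.966 = 9950
40–59: 7000 * 0.937 = 6559
60–79: 4000 * 0.926 = 3704
Net migration: 0–19 + 350 → 4375; 20–39 + 400 → 10350; 40–59 − 360 → 6199; 60–79 − 240 → 3464
End of period: [4375, 10350, 6199, 3464]
— Period 2 —
Births: 10350 * 0.359 = 3716  |  6199 * 0.378 = 2343 — total 6059
20–39: 4375 * 0.966 = 4226
40–59: 10350 * 0.937 = 9698
60–79: 6199 * 0.926 = 5740
Net migration: 0–19 + 350 → 6409; 20–39 + 400 → 4626; 40–59 − 360 → 9338; 60–79 − 240 → 5500
End of period: [6409, 4626, 9338, 5500]
Dependents (band 0–19 + band 60–79) = 6409 + 5500 = 11909; working-age = 13964; ratio = 11909/13964 × 100 = 85.3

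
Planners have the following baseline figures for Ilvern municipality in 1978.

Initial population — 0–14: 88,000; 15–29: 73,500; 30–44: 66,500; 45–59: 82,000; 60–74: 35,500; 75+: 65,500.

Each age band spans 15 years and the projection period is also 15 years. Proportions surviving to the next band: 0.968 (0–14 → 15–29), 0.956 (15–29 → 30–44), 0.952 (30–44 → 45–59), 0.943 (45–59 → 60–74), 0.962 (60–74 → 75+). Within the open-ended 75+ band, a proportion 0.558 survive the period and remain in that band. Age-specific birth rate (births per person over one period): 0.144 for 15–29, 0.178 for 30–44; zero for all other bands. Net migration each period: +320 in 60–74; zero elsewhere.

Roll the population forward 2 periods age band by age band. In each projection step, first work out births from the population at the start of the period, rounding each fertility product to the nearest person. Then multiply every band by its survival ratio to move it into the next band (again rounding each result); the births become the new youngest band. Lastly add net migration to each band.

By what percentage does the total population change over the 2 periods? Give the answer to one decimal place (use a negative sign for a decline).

After projecting period 1:
Births: 73500 * 0.144 = 10584  |  66500 * 0.178 = 11837 → total 22421
15–29: 88000 * 0.968 = 85184
30–44: 73500 * 0.956 = 70266
45–59: 66500 * 0.952 = 63308
60–74: 82000 * 0.943 = 77326
75+: 35500 * 0.962 + 65500 * 0.558 = 34151 + 36549 = 70700
Net migration: 60–74 + 320 → 77646
→ [22421, 85184, 70266, 63308, 77646, 70700]
After projecting period 2:
Births: 85184 * 0.144 = 12266  |  70266 * 0.178 = 12507 → total 24773
15–29: 22421 * 0.968 = 21704
30–44: 85184 * 0.956 = 81436
45–59: 70266 * 0.952 = 66893
60–74: 63308 * 0.943 = 59699
75+: 77646 * 0.962 + 70700 * 0.558 = 74695 + 39451 = 114146
Net migration: 60–74 + 320 → 60019
→ [24773, 21704, 81436, 66893, 60019, 114146]
Total: 411000 → 368971; change = -42029; percentage change = -10.2%

-10.2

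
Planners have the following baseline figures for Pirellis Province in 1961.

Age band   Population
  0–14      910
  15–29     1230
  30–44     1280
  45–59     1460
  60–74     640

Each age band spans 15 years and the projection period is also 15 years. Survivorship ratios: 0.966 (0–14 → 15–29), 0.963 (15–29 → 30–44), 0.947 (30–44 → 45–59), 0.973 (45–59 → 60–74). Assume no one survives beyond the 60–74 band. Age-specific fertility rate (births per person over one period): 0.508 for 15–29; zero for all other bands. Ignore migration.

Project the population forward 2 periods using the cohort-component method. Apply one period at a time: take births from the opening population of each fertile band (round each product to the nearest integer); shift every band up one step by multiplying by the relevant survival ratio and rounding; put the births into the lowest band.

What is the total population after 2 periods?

4197

— Period 1 —
Births: 1230 × 0.508 = 625
15–29: 910 × 0.966 = 879
30–44: 1230 × 0.963 = 1184
45–59: 1280 × 0.947 = 1212
60–74: 1460 × 0.973 = 1421
End of period: [625, 879, 1184, 1212, 1421]
— Period 2 —
Births: 879 × 0.508 = 447
15–29: 625 × 0.966 = 604
30–44: 879 × 0.963 = 846
45–59: 1184 × 0.947 = 1121
60–74: 1212 × 0.973 = 1179
End of period: [447, 604, 846, 1121, 1179]
Total after period 2: 447 + 604 + 846 + 1121 + 1179 = 4197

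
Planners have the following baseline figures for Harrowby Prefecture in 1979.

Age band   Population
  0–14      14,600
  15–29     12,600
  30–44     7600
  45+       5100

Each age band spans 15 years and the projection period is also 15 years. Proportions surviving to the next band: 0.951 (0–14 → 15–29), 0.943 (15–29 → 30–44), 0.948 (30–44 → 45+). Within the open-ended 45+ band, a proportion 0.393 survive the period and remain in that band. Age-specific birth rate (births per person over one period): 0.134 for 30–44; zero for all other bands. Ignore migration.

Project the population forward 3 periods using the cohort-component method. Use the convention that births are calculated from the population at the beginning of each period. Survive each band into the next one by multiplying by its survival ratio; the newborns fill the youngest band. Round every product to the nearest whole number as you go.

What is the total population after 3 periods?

Numbering the groups 1..4 from youngest to oldest:
— Period 1 —
Births: 7600 * 0.134 = 1018
Group 2: 14600 * 0.951 = 13885
Group 3: 12600 * 0.943 = 11882
Group 4: 7600 * 0.948 + 5100 * 0.393 = 7205 + 2004 = 9209
Giving 1018 / 13885 / 11882 / 9209.
— Period 2 —
Births: 11882 * 0.134 = 1592
Group 2: 1018 * 0.951 = 968
Group 3: 13885 * 0.943 = 13094
Group 4: 11882 * 0.948 + 9209 * 0.393 = 11264 + 3619 = 14883
Giving 1592 / 968 / 13094 / 14883.
— Period 3 —
Births: 13094 * 0.134 = 1755
Group 2: 1592 * 0.951 = 1514
Group 3: 968 * 0.943 = 913
Group 4: 13094 * 0.948 + 14883 * 0.393 = 12413 + 5849 = 18262
Giving 1755 / 1514 / 913 / 18262.
Total after period 3: 1755 + 1514 + 913 + 18262 = 22444

22444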